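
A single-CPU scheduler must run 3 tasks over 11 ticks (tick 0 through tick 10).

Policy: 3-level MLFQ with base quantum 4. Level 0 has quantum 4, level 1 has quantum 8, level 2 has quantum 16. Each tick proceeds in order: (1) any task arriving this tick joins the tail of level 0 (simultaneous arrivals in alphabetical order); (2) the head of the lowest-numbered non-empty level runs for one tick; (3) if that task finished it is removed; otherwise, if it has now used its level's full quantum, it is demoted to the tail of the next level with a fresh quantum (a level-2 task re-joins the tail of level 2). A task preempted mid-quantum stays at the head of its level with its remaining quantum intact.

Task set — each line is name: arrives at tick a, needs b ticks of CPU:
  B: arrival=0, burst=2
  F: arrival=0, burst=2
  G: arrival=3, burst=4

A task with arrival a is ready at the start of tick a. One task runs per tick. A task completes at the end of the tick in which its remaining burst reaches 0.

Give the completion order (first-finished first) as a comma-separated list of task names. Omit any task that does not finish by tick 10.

t=0: L0/L1/L2 = BF/-/- → run B
t=1: L0/L1/L2 = BF/-/- → run B
t=2: L0/L1/L2 = F/-/- → run F
t=3: L0/L1/L2 = FG/-/- → run F
t=4: L0/L1/L2 = G/-/- → run G
t=5: L0/L1/L2 = G/-/- → run G
t=6: L0/L1/L2 = G/-/- → run G
t=7: L0/L1/L2 = G/-/- → run G
t=8: (idle)
t=9: (idle)
t=10: (idle)

completion order = B, F, G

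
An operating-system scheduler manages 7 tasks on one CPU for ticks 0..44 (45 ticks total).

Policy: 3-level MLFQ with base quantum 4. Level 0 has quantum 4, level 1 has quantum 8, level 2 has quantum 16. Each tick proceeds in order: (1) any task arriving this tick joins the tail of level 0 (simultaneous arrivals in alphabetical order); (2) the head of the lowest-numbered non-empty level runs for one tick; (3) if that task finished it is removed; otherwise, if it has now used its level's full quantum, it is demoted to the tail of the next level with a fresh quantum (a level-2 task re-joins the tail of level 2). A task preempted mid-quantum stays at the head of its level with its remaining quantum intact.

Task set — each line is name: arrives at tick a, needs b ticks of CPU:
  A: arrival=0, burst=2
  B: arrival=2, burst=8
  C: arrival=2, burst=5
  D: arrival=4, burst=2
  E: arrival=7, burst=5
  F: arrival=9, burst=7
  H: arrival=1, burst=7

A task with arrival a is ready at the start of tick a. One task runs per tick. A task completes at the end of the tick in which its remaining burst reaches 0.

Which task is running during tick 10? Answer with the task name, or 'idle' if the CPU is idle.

running at tick 10 = C

t=0: L0/L1/L2 = A/-/- → run A
t=1: L0/L1/L2 = AH/-/- → run A
t=2: L0/L1/L2 = HBC/-/- → run H
t=3: L0/L1/L2 = HBC/-/- → run H
t=4: L0/L1/L2 = HBCD/-/- → run H
t=5: L0/L1/L2 = HBCD/-/- → run H
t=6: L0/L1/L2 = BCD/H/- → run B
t=7: L0/L1/L2 = BCDE/H/- → run B
t=8: L0/L1/L2 = BCDE/H/- → run B
t=9: L0/L1/L2 = BCDEF/H/- → run B
t=10: L0/L1/L2 = CDEF/HB/- → run C
t=11: L0/L1/L2 = CDEF/HB/- → run C
t=12: L0/L1/L2 = CDEF/HB/- → run C
t=13: L0/L1/L2 = CDEF/HB/- → run C
t=14: L0/L1/L2 = DEF/HBC/- → run D
t=15: L0/L1/L2 = DEF/HBC/- → run D
t=16: L0/L1/L2 = EF/HBC/- → run E
t=17: L0/L1/L2 = EF/HBC/- → run E
t=18: L0/L1/L2 = EF/HBC/- → run E
t=19: L0/L1/L2 = EF/HBC/- → run E
t=20: L0/L1/L2 = F/HBCE/- → run F
t=21: L0/L1/L2 = F/HBCE/- → run F
t=22: L0/L1/L2 = F/HBCE/- → run F
t=23: L0/L1/L2 = F/HBCE/- → run F
t=24: L0/L1/L2 = -/HBCEF/- → run H
t=25: L0/L1/L2 = -/HBCEF/- → run H
t=26: L0/L1/L2 = -/HBCEF/- → run H
t=27: L0/L1/L2 = -/BCEF/- → run B
t=28: L0/L1/L2 = -/BCEF/- → run B
t=29: L0/L1/L2 = -/BCEF/- → run B
t=30: L0/L1/L2 = -/BCEF/- → run B
t=31: L0/L1/L2 = -/CEF/- → run C
t=32: L0/L1/L2 = -/EF/- → run E
t=33: L0/L1/L2 = -/F/- → run F
t=34: L0/L1/L2 = -/F/- → run F
t=35: L0/L1/L2 = -/F/- → run F
t=36: (idle)
t=37: (idle)
t=38: (idle)
t=39: (idle)
t=40: (idle)
t=41: (idle)
t=42: (idle)
t=43: (idle)
t=44: (idle)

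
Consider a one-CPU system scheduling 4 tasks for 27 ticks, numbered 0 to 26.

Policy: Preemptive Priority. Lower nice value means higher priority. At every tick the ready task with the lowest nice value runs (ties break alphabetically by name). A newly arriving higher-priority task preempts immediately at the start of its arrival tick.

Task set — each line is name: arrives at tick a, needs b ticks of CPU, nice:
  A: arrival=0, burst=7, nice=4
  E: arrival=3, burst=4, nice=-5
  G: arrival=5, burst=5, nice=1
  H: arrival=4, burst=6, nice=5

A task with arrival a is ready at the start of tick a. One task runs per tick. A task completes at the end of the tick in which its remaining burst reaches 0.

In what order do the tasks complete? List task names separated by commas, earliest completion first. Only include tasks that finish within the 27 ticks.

t=0: ready={A} → run A
t=1: ready={A} → run A
t=2: ready={A} → run A
t=3: ready={A,E} → run E
t=4: ready={A,E,H} → run E
t=5: ready={A,E,G,H} → run E
t=6: ready={A,E,G,H} → run E
t=7: ready={A,G,H} → run G
t=8: ready={A,G,H} → run G
t=9: ready={A,G,H} → run G
t=10: ready={A,G,H} → run G
t=11: ready={A,G,H} → run G
t=12: ready={A,H} → run A
t=13: ready={A,H} → run A
t=14: ready={A,H} → run A
t=15: ready={A,H} → run A
t=16: ready={H} → run H
t=17: ready={H} → run H
t=18: ready={H} → run H
t=19: ready={H} → run H
t=20: ready={H} → run H
t=21: ready={H} → run H
t=22: (idle)
t=23: (idle)
t=24: (idle)
t=25: (idle)
t=26: (idle)

completion order = E, G, A, H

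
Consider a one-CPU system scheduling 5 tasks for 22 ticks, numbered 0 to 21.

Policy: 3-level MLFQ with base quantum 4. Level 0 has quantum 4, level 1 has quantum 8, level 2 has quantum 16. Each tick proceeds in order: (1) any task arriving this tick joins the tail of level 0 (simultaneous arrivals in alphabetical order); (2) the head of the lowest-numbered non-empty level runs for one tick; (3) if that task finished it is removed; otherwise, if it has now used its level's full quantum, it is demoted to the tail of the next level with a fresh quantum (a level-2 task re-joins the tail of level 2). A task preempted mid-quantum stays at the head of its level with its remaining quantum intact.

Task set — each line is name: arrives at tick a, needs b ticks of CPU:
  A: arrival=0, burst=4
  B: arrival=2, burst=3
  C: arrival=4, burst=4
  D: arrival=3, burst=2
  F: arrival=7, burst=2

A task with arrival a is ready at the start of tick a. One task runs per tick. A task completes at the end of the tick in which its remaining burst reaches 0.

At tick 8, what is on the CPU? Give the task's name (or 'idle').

t=0: L0/L1/L2 = A/-/- → run A
t=1: L0/L1/L2 = A/-/- → run A
t=2: L0/L1/L2 = AB/-/- → run A
t=3: L0/L1/L2 = ABD/-/- → run A
t=4: L0/L1/L2 = BDC/-/- → run B
t=5: L0/L1/L2 = BDC/-/- → run B
t=6: L0/L1/L2 = BDC/-/- → run B
t=7: L0/L1/L2 = DCF/-/- → run D
t=8: L0/L1/L2 = DCF/-/- → run D
t=9: L0/L1/L2 = CF/-/- → run C
t=10: L0/L1/L2 = CF/-/- → run C
t=11: L0/L1/L2 = CF/-/- → run C
t=12: L0/L1/L2 = CF/-/- → run C
t=13: L0/L1/L2 = F/-/- → run F
t=14: L0/L1/L2 = F/-/- → run F
t=15: (idle)
t=16: (idle)
t=17: (idle)
t=18: (idle)
t=19: (idle)
t=20: (idle)
t=21: (idle)

running at tick 8 = D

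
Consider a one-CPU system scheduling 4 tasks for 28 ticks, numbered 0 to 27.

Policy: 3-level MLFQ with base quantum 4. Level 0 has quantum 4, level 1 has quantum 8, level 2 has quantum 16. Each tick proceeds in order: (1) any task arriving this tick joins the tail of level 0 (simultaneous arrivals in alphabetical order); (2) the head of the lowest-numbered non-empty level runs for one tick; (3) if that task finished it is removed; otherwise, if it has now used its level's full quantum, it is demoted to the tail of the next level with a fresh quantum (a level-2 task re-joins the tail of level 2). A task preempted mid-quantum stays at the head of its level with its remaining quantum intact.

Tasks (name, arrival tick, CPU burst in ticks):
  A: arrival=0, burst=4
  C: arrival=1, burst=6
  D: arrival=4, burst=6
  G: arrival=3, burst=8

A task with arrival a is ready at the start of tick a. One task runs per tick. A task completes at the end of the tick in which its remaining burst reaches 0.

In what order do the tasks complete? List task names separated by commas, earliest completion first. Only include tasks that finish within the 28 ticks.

t=0: L0/L1/L2 = A/-/- → run A
t=1: L0/L1/L2 = AC/-/- → run A
t=2: L0/L1/L2 = AC/-/- → run A
t=3: L0/L1/L2 = ACG/-/- → run A
t=4: L0/L1/L2 = CGD/-/- → run C
t=5: L0/L1/L2 = CGD/-/- → run C
t=6: L0/L1/L2 = CGD/-/- → run C
t=7: L0/L1/L2 = CGD/-/- → run C
t=8: L0/L1/L2 = GD/C/- → run G
t=9: L0/L1/L2 = GD/C/- → run G
t=10: L0/L1/L2 = GD/C/- → run G
t=11: L0/L1/L2 = GD/C/- → run G
t=12: L0/L1/L2 = D/CG/- → run D
t=13: L0/L1/L2 = D/CG/- → run D
t=14: L0/L1/L2 = D/CG/- → run D
t=15: L0/L1/L2 = D/CG/- → run D
t=16: L0/L1/L2 = -/CGD/- → run C
t=17: L0/L1/L2 = -/CGD/- → run C
t=18: L0/L1/L2 = -/GD/- → run G
t=19: L0/L1/L2 = -/GD/- → run G
t=20: L0/L1/L2 = -/GD/- → run G
t=21: L0/L1/L2 = -/GD/- → run G
t=22: L0/L1/L2 = -/D/- → run D
t=23: L0/L1/L2 = -/D/- → run D
t=24: (idle)
t=25: (idle)
t=26: (idle)
t=27: (idle)

completion order = A, C, G, D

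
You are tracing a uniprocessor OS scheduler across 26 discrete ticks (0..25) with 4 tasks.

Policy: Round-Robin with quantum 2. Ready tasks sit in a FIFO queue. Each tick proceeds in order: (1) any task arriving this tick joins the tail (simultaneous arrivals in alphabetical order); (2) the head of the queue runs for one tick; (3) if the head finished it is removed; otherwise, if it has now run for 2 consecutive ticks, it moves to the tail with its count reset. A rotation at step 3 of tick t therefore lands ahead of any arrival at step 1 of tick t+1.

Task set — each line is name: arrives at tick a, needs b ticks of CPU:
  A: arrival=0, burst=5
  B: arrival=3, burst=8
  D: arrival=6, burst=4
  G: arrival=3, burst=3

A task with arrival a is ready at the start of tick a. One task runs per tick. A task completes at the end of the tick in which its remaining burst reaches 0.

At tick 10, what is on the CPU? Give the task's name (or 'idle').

running at tick 10 = B

t=0: queue=[A] q_used=0 → run A
t=1: queue=[A] q_used=1 → run A
t=2: queue=[A] q_used=0 → run A
t=3: queue=[A,B,G] q_used=1 → run A
t=4: queue=[B,G,A] q_used=0 → run B
t=5: queue=[B,G,A] q_used=1 → run B
t=6: queue=[G,A,B,D] q_used=0 → run G
t=7: queue=[G,A,B,D] q_used=1 → run G
t=8: queue=[A,B,D,G] q_used=0 → run A
t=9: queue=[B,D,G] q_used=0 → run B
t=10: queue=[B,D,G] q_used=1 → run B
t=11: queue=[D,G,B] q_used=0 → run D
t=12: queue=[D,G,B] q_used=1 → run D
t=13: queue=[G,B,D] q_used=0 → run G
t=14: queue=[B,D] q_used=0 → run B
t=15: queue=[B,D] q_used=1 → run B
t=16: queue=[D,B] q_used=0 → run D
t=17: queue=[D,B] q_used=1 → run D
t=18: queue=[B] q_used=0 → run B
t=19: queue=[B] q_used=1 → run B
t=20: (idle)
t=21: (idle)
t=22: (idle)
t=23: (idle)
t=24: (idle)
t=25: (idle)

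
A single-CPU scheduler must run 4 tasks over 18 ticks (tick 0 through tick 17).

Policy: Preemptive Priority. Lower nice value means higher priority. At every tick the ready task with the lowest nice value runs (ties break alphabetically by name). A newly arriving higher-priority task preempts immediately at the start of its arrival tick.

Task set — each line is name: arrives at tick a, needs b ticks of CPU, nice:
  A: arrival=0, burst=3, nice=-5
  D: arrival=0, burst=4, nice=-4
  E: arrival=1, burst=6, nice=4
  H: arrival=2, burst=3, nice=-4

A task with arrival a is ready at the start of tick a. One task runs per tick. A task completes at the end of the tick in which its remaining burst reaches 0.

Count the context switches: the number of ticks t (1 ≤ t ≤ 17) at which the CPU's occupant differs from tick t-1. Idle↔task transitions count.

context switches = 4

t=0: ready={A,D} → run A
t=1: ready={A,D,E} → run A
t=2: ready={A,D,E,H} → run A
t=3: ready={D,E,H} → run D
t=4: ready={D,E,H} → run D
t=5: ready={D,E,H} → run D
t=6: ready={D,E,H} → run D
t=7: ready={E,H} → run H
t=8: ready={E,H} → run H
t=9: ready={E,H} → run H
t=10: ready={E} → run E
t=11: ready={E} → run E
t=12: ready={E} → run E
t=13: ready={E} → run E
t=14: ready={E} → run E
t=15: ready={E} → run E
t=16: (idle)
t=17: (idle)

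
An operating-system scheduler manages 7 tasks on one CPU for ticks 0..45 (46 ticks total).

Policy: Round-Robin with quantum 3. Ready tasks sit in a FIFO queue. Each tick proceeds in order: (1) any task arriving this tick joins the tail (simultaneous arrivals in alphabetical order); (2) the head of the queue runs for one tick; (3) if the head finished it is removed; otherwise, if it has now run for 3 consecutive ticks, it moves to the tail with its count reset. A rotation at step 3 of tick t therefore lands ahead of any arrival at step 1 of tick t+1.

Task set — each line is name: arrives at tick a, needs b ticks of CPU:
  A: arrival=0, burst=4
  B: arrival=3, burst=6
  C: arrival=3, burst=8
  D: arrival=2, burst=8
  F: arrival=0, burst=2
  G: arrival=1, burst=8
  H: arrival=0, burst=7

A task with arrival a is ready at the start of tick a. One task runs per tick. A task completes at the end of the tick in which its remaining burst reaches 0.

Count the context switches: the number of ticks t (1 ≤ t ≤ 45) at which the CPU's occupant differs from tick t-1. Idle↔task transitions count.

context switches = 17

t=0: queue=[A,F,H] q_used=0 → run A
t=1: queue=[A,F,H,G] q_used=1 → run A
t=2: queue=[A,F,H,G,D] q_used=2 → run A
t=3: queue=[F,H,G,D,A,B,C] q_used=0 → run F
t=4: queue=[F,H,G,D,A,B,C] q_used=1 → run F
t=5: queue=[H,G,D,A,B,C] q_used=0 → run H
t=6: queue=[H,G,D,A,B,C] q_used=1 → run H
t=7: queue=[H,G,D,A,B,C] q_used=2 → run H
t=8: queue=[G,D,A,B,C,H] q_used=0 → run G
t=9: queue=[G,D,A,B,C,H] q_used=1 → run G
t=10: queue=[G,D,A,B,C,H] q_used=2 → run G
t=11: queue=[D,A,B,C,H,G] q_used=0 → run D
t=12: queue=[D,A,B,C,H,G] q_used=1 → run D
t=13: queue=[D,A,B,C,H,G] q_used=2 → run D
t=14: queue=[A,B,C,H,G,D] q_used=0 → run A
t=15: queue=[B,C,H,G,D] q_used=0 → run B
t=16: queue=[B,C,H,G,D] q_used=1 → run B
t=17: queue=[B,C,H,G,D] q_used=2 → run B
t=18: queue=[C,H,G,D,B] q_used=0 → run C
t=19: queue=[C,H,G,D,B] q_used=1 → run C
t=20: queue=[C,H,G,D,B] q_used=2 → run C
t=21: queue=[H,G,D,B,C] q_used=0 → run H
t=22: queue=[H,G,D,B,C] q_used=1 → run H
t=23: queue=[H,G,D,B,C] q_used=2 → run H
t=24: queue=[G,D,B,C,H] q_used=0 → run G
t=25: queue=[G,D,B,C,H] q_used=1 → run G
t=26: queue=[G,D,B,C,H] q_used=2 → run G
t=27: queue=[D,B,C,H,G] q_used=0 → run D
t=28: queue=[D,B,C,H,G] q_used=1 → run D
t=29: queue=[D,B,C,H,G] q_used=2 → run D
t=30: queue=[B,C,H,G,D] q_used=0 → run B
t=31: queue=[B,C,H,G,D] q_used=1 → run B
t=32: queue=[B,C,H,G,D] q_used=2 → run B
t=33: queue=[C,H,G,D] q_used=0 → run C
t=34: queue=[C,H,G,D] q_used=1 → run C
t=35: queue=[C,H,G,D] q_used=2 → run C
t=36: queue=[H,G,D,C] q_used=0 → run H
t=37: queue=[G,D,C] q_used=0 → run G
t=38: queue=[G,D,C] q_used=1 → run G
t=39: queue=[D,C] q_used=0 → run D
t=40: queue=[D,C] q_used=1 → run D
t=41: queue=[C] q_used=0 → run C
t=42: queue=[C] q_used=1 → run C
t=43: (idle)
t=44: (idle)
t=45: (idle)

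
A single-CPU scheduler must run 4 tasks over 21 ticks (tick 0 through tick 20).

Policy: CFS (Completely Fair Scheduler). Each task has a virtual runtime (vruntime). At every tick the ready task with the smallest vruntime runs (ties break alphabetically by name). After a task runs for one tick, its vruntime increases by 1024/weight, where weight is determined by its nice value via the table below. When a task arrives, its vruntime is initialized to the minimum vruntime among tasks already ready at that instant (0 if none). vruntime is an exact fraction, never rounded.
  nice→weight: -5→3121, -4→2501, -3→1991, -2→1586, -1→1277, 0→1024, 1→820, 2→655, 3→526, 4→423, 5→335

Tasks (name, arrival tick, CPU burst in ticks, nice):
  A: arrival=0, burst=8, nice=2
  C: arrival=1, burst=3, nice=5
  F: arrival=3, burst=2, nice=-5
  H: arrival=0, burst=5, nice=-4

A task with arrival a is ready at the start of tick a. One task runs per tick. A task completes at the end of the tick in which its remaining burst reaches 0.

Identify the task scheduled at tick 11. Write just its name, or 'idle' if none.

t=0: vr[A=0 H=0] → run A
t=1: vr[A=1024/655 C=0 H=0] → run C
t=2: vr[A=1024/655 C=1024/335 H=0] → run H
t=3: vr[A=1024/655 C=1024/335 F=1024/2501 H=1024/2501] → run F
t=4: vr[A=1024/655 C=1024/335 F=5756928/7805621 H=1024/2501] → run H
t=5: vr[A=1024/655 C=1024/335 F=5756928/7805621 H=2048/2501] → run F
t=6: vr[A=1024/655 C=1024/335 H=2048/2501] → run H
t=7: vr[A=1024/655 C=1024/335 H=3072/2501] → run H
t=8: vr[A=1024/655 C=1024/335 H=4096/2501] → run A
t=9: vr[A=2048/655 C=1024/335 H=4096/2501] → run H
t=10: vr[A=2048/655 C=1024/335] → run C
t=11: vr[A=2048/655 C=2048/335] → run A
t=12: vr[A=3072/655 C=2048/335] → run A
t=13: vr[A=4096/655 C=2048/335] → run C
t=14: vr[A=4096/655] → run A
t=15: vr[A=1024/131] → run A
t=16: vr[A=6144/655] → run A
t=17: vr[A=7168/655] → run A
t=18: (idle)
t=19: (idle)
t=20: (idle)

running at tick 11 = A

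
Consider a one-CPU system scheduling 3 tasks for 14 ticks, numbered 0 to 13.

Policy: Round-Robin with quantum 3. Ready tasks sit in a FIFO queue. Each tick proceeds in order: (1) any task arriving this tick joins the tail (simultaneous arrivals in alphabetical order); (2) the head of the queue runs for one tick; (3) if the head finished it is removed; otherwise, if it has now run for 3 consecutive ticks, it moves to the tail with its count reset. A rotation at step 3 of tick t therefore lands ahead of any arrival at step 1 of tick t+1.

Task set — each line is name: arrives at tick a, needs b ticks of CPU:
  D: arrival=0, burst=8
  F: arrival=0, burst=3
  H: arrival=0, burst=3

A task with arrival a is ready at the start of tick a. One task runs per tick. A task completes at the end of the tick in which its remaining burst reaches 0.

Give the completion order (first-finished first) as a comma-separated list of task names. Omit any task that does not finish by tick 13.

t=0: queue=[D,F,H] q_used=0 → run D
t=1: queue=[D,F,H] q_used=1 → run D
t=2: queue=[D,F,H] q_used=2 → run D
t=3: queue=[F,H,D] q_used=0 → run F
t=4: queue=[F,H,D] q_used=1 → run F
t=5: queue=[F,H,D] q_used=2 → run F
t=6: queue=[H,D] q_used=0 → run H
t=7: queue=[H,D] q_used=1 → run H
t=8: queue=[H,D] q_used=2 → run H
t=9: queue=[D] q_used=0 → run D
t=10: queue=[D] q_used=1 → run D
t=11: queue=[D] q_used=2 → run D
t=12: queue=[D] q_used=0 → run D
t=13: queue=[D] q_used=1 → run D

completion order = F, H, D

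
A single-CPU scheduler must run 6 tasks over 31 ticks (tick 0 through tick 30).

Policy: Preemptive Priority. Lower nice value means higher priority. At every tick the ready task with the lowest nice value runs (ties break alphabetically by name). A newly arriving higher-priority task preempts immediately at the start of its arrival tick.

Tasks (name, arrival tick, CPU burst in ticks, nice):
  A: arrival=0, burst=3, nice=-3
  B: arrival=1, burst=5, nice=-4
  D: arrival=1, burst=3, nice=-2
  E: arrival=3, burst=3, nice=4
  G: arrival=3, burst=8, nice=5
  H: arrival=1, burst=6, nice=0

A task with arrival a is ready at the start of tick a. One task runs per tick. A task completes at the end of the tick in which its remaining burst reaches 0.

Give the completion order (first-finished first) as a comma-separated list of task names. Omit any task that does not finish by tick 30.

completion order = B, A, D, H, E, G

t=0: ready={A} → run A
t=1: ready={A,B,D,H} → run B
t=2: ready={A,B,D,H} → run B
t=3: ready={A,B,D,E,G,H} → run B
t=4: ready={A,B,D,E,G,H} → run B
t=5: ready={A,B,D,E,G,H} → run B
t=6: ready={A,D,E,G,H} → run A
t=7: ready={A,D,E,G,H} → run A
t=8: ready={D,E,G,H} → run D
t=9: ready={D,E,G,H} → run D
t=10: ready={D,E,G,H} → run D
t=11: ready={E,G,H} → run H
t=12: ready={E,G,H} → run H
t=13: ready={E,G,H} → run H
t=14: ready={E,G,H} → run H
t=15: ready={E,G,H} → run H
t=16: ready={E,G,H} → run H
t=17: ready={E,G} → run E
t=18: ready={E,G} → run E
t=19: ready={E,G} → run E
t=20: ready={G} → run G
t=21: ready={G} → run G
t=22: ready={G} → run G
t=23: ready={G} → run G
t=24: ready={G} → run G
t=25: ready={G} → run G
t=26: ready={G} → run G
t=27: ready={G} → run G
t=28: (idle)
t=29: (idle)
t=30: (idle)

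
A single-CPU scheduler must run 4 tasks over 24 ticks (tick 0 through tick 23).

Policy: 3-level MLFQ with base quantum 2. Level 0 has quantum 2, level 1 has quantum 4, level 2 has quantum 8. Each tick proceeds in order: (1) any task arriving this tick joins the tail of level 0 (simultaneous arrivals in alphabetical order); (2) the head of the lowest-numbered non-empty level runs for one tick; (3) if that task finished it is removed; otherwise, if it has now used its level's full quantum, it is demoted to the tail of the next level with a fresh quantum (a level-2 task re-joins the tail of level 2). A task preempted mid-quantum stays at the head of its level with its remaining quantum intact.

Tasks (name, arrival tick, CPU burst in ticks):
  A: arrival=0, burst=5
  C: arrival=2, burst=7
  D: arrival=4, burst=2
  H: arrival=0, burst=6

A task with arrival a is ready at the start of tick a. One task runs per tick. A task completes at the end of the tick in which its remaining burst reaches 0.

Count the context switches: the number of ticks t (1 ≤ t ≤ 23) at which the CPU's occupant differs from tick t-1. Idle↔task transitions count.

context switches = 7

t=0: L0/L1/L2 = AH/-/- → run A
t=1: L0/L1/L2 = AH/-/- → run A
t=2: L0/L1/L2 = HC/A/- → run H
t=3: L0/L1/L2 = HC/A/- → run H
t=4: L0/L1/L2 = CD/AH/- → run C
t=5: L0/L1/L2 = CD/AH/- → run C
t=6: L0/L1/L2 = D/AHC/- → run D
t=7: L0/L1/L2 = D/AHC/- → run D
t=8: L0/L1/L2 = -/AHC/- → run A
t=9: L0/L1/L2 = -/AHC/- → run A
t=10: L0/L1/L2 = -/AHC/- → run A
t=11: L0/L1/L2 = -/HC/- → run H
t=12: L0/L1/L2 = -/HC/- → run H
t=13: L0/L1/L2 = -/HC/- → run H
t=14: L0/L1/L2 = -/HC/- → run H
t=15: L0/L1/L2 = -/C/- → run C
t=16: L0/L1/L2 = -/C/- → run C
t=17: L0/L1/L2 = -/C/- → run C
t=18: L0/L1/L2 = -/C/- → run C
t=19: L0/L1/L2 = -/-/C → run C
t=20: (idle)
t=21: (idle)
t=22: (idle)
t=23: (idle)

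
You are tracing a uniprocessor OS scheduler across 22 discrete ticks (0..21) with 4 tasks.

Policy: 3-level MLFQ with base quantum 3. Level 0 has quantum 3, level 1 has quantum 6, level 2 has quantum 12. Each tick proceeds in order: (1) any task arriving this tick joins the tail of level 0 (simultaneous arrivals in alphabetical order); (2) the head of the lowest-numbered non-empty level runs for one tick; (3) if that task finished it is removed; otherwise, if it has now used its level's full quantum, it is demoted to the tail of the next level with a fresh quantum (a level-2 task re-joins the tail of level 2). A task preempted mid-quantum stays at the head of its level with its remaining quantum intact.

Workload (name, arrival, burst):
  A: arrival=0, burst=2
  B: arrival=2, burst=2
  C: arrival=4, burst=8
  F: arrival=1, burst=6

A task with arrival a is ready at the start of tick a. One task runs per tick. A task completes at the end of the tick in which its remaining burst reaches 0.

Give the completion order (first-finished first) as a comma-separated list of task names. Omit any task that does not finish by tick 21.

t=0: L0/L1/L2 = A/-/- → run A
t=1: L0/L1/L2 = AF/-/- → run A
t=2: L0/L1/L2 = FB/-/- → run F
t=3: L0/L1/L2 = FB/-/- → run F
t=4: L0/L1/L2 = FBC/-/- → run F
t=5: L0/L1/L2 = BC/F/- → run B
t=6: L0/L1/L2 = BC/F/- → run B
t=7: L0/L1/L2 = C/F/- → run C
t=8: L0/L1/L2 = C/F/- → run C
t=9: L0/L1/L2 = C/F/- → run C
t=10: L0/L1/L2 = -/FC/- → run F
t=11: L0/L1/L2 = -/FC/- → run F
t=12: L0/L1/L2 = -/FC/- → run F
t=13: L0/L1/L2 = -/C/- → run C
t=14: L0/L1/L2 = -/C/- → run C
t=15: L0/L1/L2 = -/C/- → run C
t=16: L0/L1/L2 = -/C/- → run C
t=17: L0/L1/L2 = -/C/- → run C
t=18: (idle)
t=19: (idle)
t=20: (idle)
t=21: (idle)

completion order = A, B, F, C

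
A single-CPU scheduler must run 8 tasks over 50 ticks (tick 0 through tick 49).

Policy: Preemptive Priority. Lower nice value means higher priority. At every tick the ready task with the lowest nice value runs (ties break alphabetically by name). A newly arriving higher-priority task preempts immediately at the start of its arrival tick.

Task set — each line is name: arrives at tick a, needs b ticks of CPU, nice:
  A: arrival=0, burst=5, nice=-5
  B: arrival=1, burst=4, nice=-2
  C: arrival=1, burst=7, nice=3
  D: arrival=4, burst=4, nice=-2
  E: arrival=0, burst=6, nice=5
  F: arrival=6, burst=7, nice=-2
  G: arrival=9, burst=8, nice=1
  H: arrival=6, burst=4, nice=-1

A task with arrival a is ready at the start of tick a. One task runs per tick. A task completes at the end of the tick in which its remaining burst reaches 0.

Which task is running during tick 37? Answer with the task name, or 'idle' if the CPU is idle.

running at tick 37 = C

t=0: ready={A,E} → run A
t=1: ready={A,B,C,E} → run A
t=2: ready={A,B,C,E} → run A
t=3: ready={A,B,C,E} → run A
t=4: ready={A,B,C,D,E} → run A
t=5: ready={B,C,D,E} → run B
t=6: ready={B,C,D,E,F,H} → run B
t=7: ready={B,C,D,E,F,H} → run B
t=8: ready={B,C,D,E,F,H} → run B
t=9: ready={C,D,E,F,G,H} → run D
t=10: ready={C,D,E,F,G,H} → run D
t=11: ready={C,D,E,F,G,H} → run D
t=12: ready={C,D,E,F,G,H} → run D
t=13: ready={C,E,F,G,H} → run F
t=14: ready={C,E,F,G,H} → run F
t=15: ready={C,E,F,G,H} → run F
t=16: ready={C,E,F,G,H} → run F
t=17: ready={C,E,F,G,H} → run F
t=18: ready={C,E,F,G,H} → run F
t=19: ready={C,E,F,G,H} → run F
t=20: ready={C,E,G,H} → run H
t=21: ready={C,E,G,H} → run H
t=22: ready={C,E,G,H} → run H
t=23: ready={C,E,G,H} → run H
t=24: ready={C,E,G} → run G
t=25: ready={C,E,G} → run G
t=26: ready={C,E,G} → run G
t=27: ready={C,E,G} → run G
t=28: ready={C,E,G} → run G
t=29: ready={C,E,G} → run G
t=30: ready={C,E,G} → run G
t=31: ready={C,E,G} → run G
t=32: ready={C,E} → run C
t=33: ready={C,E} → run C
t=34: ready={C,E} → run C
t=35: ready={C,E} → run C
t=36: ready={C,E} → run C
t=37: ready={C,E} → run C
t=38: ready={C,E} → run C
t=39: ready={E} → run E
t=40: ready={E} → run E
t=41: ready={E} → run E
t=42: ready={E} → run E
t=43: ready={E} → run E
t=44: ready={E} → run E
t=45: (idle)
t=46: (idle)
t=47: (idle)
t=48: (idle)
t=49: (idle)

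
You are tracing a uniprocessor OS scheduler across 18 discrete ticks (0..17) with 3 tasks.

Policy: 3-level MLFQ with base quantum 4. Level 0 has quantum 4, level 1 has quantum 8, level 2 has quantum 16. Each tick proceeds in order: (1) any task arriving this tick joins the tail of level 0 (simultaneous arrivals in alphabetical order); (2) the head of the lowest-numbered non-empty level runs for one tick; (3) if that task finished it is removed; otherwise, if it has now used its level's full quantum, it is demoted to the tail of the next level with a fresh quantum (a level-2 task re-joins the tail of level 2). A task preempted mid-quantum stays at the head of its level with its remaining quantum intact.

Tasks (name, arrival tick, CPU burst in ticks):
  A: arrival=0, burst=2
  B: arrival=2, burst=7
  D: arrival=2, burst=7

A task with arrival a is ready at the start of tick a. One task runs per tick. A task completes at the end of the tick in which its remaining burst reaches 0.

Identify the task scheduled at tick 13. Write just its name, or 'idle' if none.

running at tick 13 = D

t=0: L0/L1/L2 = A/-/- → run A
t=1: L0/L1/L2 = A/-/- → run A
t=2: L0/L1/L2 = BD/-/- → run B
t=3: L0/L1/L2 = BD/-/- → run B
t=4: L0/L1/L2 = BD/-/- → run B
t=5: L0/L1/L2 = BD/-/- → run B
t=6: L0/L1/L2 = D/B/- → run D
t=7: L0/L1/L2 = D/B/- → run D
t=8: L0/L1/L2 = D/B/- → run D
t=9: L0/L1/L2 = D/B/- → run D
t=10: L0/L1/L2 = -/BD/- → run B
t=11: L0/L1/L2 = -/BD/- → run B
t=12: L0/L1/L2 = -/BD/- → run B
t=13: L0/L1/L2 = -/D/- → run D
t=14: L0/L1/L2 = -/D/- → run D
t=15: L0/L1/L2 = -/D/- → run D
t=16: (idle)
t=17: (idle)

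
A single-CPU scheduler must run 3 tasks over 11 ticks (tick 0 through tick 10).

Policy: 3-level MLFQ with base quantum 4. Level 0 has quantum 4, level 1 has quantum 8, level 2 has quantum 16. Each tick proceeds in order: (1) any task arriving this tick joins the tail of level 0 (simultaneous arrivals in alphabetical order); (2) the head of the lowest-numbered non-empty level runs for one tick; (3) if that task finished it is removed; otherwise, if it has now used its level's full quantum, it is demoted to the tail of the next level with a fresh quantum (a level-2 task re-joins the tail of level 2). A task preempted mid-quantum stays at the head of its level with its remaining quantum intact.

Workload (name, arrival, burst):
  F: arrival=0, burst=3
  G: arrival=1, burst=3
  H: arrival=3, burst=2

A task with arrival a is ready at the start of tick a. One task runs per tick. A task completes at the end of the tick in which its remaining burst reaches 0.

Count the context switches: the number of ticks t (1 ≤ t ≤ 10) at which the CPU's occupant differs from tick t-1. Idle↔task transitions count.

context switches = 3

t=0: L0/L1/L2 = F/-/- → run F
t=1: L0/L1/L2 = FG/-/- → run F
t=2: L0/L1/L2 = FG/-/- → run F
t=3: L0/L1/L2 = GH/-/- → run G
t=4: L0/L1/L2 = GH/-/- → run G
t=5: L0/L1/L2 = GH/-/- → run G
t=6: L0/L1/L2 = H/-/- → run H
t=7: L0/L1/L2 = H/-/- → run H
t=8: (idle)
t=9: (idle)
t=10: (idle)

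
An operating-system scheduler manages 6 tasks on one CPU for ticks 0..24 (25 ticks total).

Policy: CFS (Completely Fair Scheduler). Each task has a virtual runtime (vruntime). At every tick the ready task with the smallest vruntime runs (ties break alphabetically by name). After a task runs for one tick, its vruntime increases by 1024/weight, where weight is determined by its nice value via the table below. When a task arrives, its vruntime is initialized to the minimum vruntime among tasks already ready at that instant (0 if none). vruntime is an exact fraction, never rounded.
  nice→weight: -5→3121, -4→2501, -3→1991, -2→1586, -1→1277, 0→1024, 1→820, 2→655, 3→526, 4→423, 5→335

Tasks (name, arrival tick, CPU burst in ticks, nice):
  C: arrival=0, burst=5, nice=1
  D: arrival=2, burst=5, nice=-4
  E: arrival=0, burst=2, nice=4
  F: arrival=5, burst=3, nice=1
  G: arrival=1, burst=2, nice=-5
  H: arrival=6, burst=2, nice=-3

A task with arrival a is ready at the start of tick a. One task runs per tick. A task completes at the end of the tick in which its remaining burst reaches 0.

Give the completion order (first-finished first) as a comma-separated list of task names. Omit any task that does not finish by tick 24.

completion order = G, H, D, E, F, C

t=0: vr[C=0 E=0] → run C
t=1: vr[C=256/205 E=0 G=0] → run E
t=2: vr[C=256/205 D=0 E=1024/423 G=0] → run D
t=3: vr[C=256/205 D=1024/2501 E=1024/423 G=0] → run G
t=4: vr[C=256/205 D=1024/2501 E=1024/423 G=1024/3121] → run G
t=5: vr[C=256/205 D=1024/2501 E=1024/423 F=1024/2501] → run D
t=6: vr[C=256/205 D=2048/2501 E=1024/423 F=1024/2501 H=1024/2501] → run F
t=7: vr[C=256/205 D=2048/2501 E=1024/423 F=20736/12505 H=1024/2501] → run H
t=8: vr[C=256/205 D=2048/2501 E=1024/423 F=20736/12505 H=4599808/4979491] → run D
t=9: vr[C=256/205 D=3072/2501 E=1024/423 F=20736/12505 H=4599808/4979491] → run H
t=10: vr[C=256/205 D=3072/2501 E=1024/423 F=20736/12505] → run D
t=11: vr[C=256/205 D=4096/2501 E=1024/423 F=20736/12505] → run C
t=12: vr[C=512/205 D=4096/2501 E=1024/423 F=20736/12505] → run D
t=13: vr[C=512/205 E=1024/423 F=20736/12505] → run F
t=14: vr[C=512/205 E=1024/423 F=36352/12505] → run E
t=15: vr[C=512/205 F=36352/12505] → run C
t=16: vr[C=768/205 F=36352/12505] → run F
t=17: vr[C=768/205] → run C
t=18: vr[C=1024/205] → run C
t=19: (idle)
t=20: (idle)
t=21: (idle)
t=22: (idle)
t=23: (idle)
t=24: (idle)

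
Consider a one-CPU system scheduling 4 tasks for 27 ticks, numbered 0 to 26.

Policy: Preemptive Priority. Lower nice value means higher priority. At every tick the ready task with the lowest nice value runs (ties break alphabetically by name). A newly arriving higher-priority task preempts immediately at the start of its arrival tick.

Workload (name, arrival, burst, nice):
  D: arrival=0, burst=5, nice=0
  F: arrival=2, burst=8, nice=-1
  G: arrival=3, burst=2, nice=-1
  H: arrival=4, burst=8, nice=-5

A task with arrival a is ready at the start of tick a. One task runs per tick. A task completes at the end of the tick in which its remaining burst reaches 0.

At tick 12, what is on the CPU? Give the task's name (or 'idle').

t=0: ready={D} → run D
t=1: ready={D} → run D
t=2: ready={D,F} → run F
t=3: ready={D,F,G} → run F
t=4: ready={D,F,G,H} → run H
t=5: ready={D,F,G,H} → run H
t=6: ready={D,F,G,H} → run H
t=7: ready={D,F,G,H} → run H
t=8: ready={D,F,G,H} → run H
t=9: ready={D,F,G,H} → run H
t=10: ready={D,F,G,H} → run H
t=11: ready={D,F,G,H} → run H
t=12: ready={D,F,G} → run F
t=13: ready={D,F,G} → run F
t=14: ready={D,F,G} → run F
t=15: ready={D,F,G} → run F
t=16: ready={D,F,G} → run F
t=17: ready={D,F,G} → run F
t=18: ready={D,G} → run G
t=19: ready={D,G} → run G
t=20: ready={D} → run D
t=21: ready={D} → run D
t=22: ready={D} → run D
t=23: (idle)
t=24: (idle)
t=25: (idle)
t=26: (idle)

running at tick 12 = F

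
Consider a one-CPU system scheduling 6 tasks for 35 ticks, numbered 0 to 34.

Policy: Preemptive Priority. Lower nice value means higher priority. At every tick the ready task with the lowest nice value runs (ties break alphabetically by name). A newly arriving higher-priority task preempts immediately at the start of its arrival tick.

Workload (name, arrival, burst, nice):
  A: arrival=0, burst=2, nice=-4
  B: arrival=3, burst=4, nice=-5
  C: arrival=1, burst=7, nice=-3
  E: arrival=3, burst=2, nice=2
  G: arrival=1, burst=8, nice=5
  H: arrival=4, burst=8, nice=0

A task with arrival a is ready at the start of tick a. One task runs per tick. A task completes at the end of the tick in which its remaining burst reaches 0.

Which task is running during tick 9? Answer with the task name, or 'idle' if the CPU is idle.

t=0: ready={A} → run A
t=1: ready={A,C,G} → run A
t=2: ready={C,G} → run C
t=3: ready={B,C,E,G} → run B
t=4: ready={B,C,E,G,H} → run B
t=5: ready={B,C,E,G,H} → run B
t=6: ready={B,C,E,G,H} → run B
t=7: ready={C,E,G,H} → run C
t=8: ready={C,E,G,H} → run C
t=9: ready={C,E,G,H} → run C
t=10: ready={C,E,G,H} → run C
t=11: ready={C,E,G,H} → run C
t=12: ready={C,E,G,H} → run C
t=13: ready={E,G,H} → run H
t=14: ready={E,G,H} → run H
t=15: ready={E,G,H} → run H
t=16: ready={E,G,H} → run H
t=17: ready={E,G,H} → run H
t=18: ready={E,G,H} → run H
t=19: ready={E,G,H} → run H
t=20: ready={E,G,H} → run H
t=21: ready={E,G} → run E
t=22: ready={E,G} → run E
t=23: ready={G} → run G
t=24: ready={G} → run G
t=25: ready={G} → run G
t=26: ready={G} → run G
t=27: ready={G} → run G
t=28: ready={G} → run G
t=29: ready={G} → run G
t=30: ready={G} → run G
t=31: (idle)
t=32: (idle)
t=33: (idle)
t=34: (idle)

running at tick 9 = C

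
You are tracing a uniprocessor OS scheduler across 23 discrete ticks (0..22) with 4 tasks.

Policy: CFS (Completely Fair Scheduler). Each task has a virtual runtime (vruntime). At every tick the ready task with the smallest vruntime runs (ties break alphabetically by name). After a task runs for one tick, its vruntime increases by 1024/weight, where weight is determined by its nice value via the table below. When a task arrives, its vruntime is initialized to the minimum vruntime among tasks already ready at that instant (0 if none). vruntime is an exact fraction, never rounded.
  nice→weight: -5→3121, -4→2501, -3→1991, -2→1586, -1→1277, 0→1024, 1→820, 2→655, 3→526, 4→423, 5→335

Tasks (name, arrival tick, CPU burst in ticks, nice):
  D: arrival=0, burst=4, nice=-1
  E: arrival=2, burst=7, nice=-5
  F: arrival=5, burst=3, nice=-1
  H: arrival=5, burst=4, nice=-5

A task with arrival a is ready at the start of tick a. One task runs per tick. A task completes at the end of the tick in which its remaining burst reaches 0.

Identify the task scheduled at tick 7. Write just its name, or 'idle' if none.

t=0: vr[D=0] → run D
t=1: vr[D=1024/1277] → run D
t=2: vr[D=2048/1277 E=2048/1277] → run D
t=3: vr[D=3072/1277 E=2048/1277] → run E
t=4: vr[D=3072/1277 E=7699456/3985517] → run E
t=5: vr[D=3072/1277 E=9007104/3985517 F=9007104/3985517 H=9007104/3985517] → run E
t=6: vr[D=3072/1277 E=10314752/3985517 F=9007104/3985517 H=9007104/3985517] → run F
t=7: vr[D=3072/1277 E=10314752/3985517 F=12203008/3985517 H=9007104/3985517] → run H
t=8: vr[D=3072/1277 E=10314752/3985517 F=12203008/3985517 H=10314752/3985517] → run D
t=9: vr[E=10314752/3985517 F=12203008/3985517 H=10314752/3985517] → run E
t=10: vr[E=11622400/3985517 F=12203008/3985517 H=10314752/3985517] → run H
t=11: vr[E=11622400/3985517 F=12203008/3985517 H=11622400/3985517] → run E
t=12: vr[E=12930048/3985517 F=12203008/3985517 H=11622400/3985517] → run H
t=13: vr[E=12930048/3985517 F=12203008/3985517 H=12930048/3985517] → run F
t=14: vr[E=12930048/3985517 F=15398912/3985517 H=12930048/3985517] → run E
t=15: vr[E=14237696/3985517 F=15398912/3985517 H=12930048/3985517] → run H
t=16: vr[E=14237696/3985517 F=15398912/3985517] → run E
t=17: vr[F=15398912/3985517] → run F
t=18: (idle)
t=19: (idle)
t=20: (idle)
t=21: (idle)
t=22: (idle)

running at tick 7 = H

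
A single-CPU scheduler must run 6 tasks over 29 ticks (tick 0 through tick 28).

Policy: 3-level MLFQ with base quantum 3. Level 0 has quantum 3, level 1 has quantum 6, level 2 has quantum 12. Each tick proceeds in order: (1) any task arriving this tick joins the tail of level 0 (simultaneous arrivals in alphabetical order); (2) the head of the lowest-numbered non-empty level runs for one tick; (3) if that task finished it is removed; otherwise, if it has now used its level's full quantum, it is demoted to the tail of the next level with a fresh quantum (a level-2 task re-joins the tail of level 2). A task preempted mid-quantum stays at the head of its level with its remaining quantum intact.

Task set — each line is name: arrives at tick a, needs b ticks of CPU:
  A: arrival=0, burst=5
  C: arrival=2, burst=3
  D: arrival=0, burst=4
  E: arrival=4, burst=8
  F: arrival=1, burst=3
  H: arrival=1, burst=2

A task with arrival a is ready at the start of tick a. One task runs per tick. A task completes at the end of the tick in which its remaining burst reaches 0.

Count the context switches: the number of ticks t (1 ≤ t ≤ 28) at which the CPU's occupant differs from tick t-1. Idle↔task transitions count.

context switches = 9

t=0: L0/L1/L2 = AD/-/- → run A
t=1: L0/L1/L2 = ADFH/-/- → run A
t=2: L0/L1/L2 = ADFHC/-/- → run A
t=3: L0/L1/L2 = DFHC/A/- → run D
t=4: L0/L1/L2 = DFHCE/A/- → run D
t=5: L0/L1/L2 = DFHCE/A/- → run D
t=6: L0/L1/L2 = FHCE/AD/- → run F
t=7: L0/L1/L2 = FHCE/AD/- → run F
t=8: L0/L1/L2 = FHCE/AD/- → run F
t=9: L0/L1/L2 = HCE/AD/- → run H
t=10: L0/L1/L2 = HCE/AD/- → run H
t=11: L0/L1/L2 = CE/AD/- → run C
t=12: L0/L1/L2 = CE/AD/- → run C
t=13: L0/L1/L2 = CE/AD/- → run C
t=14: L0/L1/L2 = E/AD/- → run E
t=15: L0/L1/L2 = E/AD/- → run E
t=16: L0/L1/L2 = E/AD/- → run E
t=17: L0/L1/L2 = -/ADE/- → run A
t=18: L0/L1/L2 = -/ADE/- → run A
t=19: L0/L1/L2 = -/DE/- → run D
t=20: L0/L1/L2 = -/E/- → run E
t=21: L0/L1/L2 = -/E/- → run E
t=22: L0/L1/L2 = -/E/- → run E
t=23: L0/L1/L2 = -/E/- → run E
t=24: L0/L1/L2 = -/E/- → run E
t=25: (idle)
t=26: (idle)
t=27: (idle)
t=28: (idle)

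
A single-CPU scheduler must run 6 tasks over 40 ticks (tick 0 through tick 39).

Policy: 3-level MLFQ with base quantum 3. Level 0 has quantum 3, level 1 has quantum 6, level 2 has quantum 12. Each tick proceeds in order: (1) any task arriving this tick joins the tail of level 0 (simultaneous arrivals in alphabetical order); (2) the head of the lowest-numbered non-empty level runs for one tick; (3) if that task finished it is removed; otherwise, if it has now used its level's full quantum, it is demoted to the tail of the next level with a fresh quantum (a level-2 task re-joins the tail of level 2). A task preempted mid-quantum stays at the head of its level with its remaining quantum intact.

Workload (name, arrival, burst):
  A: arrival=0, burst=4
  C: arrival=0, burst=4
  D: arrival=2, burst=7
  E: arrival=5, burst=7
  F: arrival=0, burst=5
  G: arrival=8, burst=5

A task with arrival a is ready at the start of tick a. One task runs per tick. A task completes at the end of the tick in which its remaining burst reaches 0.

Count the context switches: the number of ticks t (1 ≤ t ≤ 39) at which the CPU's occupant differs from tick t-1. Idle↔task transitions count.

context switches = 12

t=0: L0/L1/L2 = ACF/-/- → run A
t=1: L0/L1/L2 = ACF/-/- → run A
t=2: L0/L1/L2 = ACFD/-/- → run A
t=3: L0/L1/L2 = CFD/A/- → run C
t=4: L0/L1/L2 = CFD/A/- → run C
t=5: L0/L1/L2 = CFDE/A/- → run C
t=6: L0/L1/L2 = FDE/AC/- → run F
t=7: L0/L1/L2 = FDE/AC/- → run F
t=8: L0/L1/L2 = FDEG/AC/- → run F
t=9: L0/L1/L2 = DEG/ACF/- → run D
t=10: L0/L1/L2 = DEG/ACF/- → run D
t=11: L0/L1/L2 = DEG/ACF/- → run D
t=12: L0/L1/L2 = EG/ACFD/- → run E
t=13: L0/L1/L2 = EG/ACFD/- → run E
t=14: L0/L1/L2 = EG/ACFD/- → run E
t=15: L0/L1/L2 = G/ACFDE/- → run G
t=16: L0/L1/L2 = G/ACFDE/- → run G
t=17: L0/L1/L2 = G/ACFDE/- → run G
t=18: L0/L1/L2 = -/ACFDEG/- → run A
t=19: L0/L1/L2 = -/CFDEG/- → run C
t=20: L0/L1/L2 = -/FDEG/- → run F
t=21: L0/L1/L2 = -/FDEG/- → run F
t=22: L0/L1/L2 = -/DEG/- → run D
t=23: L0/L1/L2 = -/DEG/- → run D
t=24: L0/L1/L2 = -/DEG/- → run D
t=25: L0/L1/L2 = -/DEG/- → run D
t=26: L0/L1/L2 = -/EG/- → run E
t=27: L0/L1/L2 = -/EG/- → run E
t=28: L0/L1/L2 = -/EG/- → run E
t=29: L0/L1/L2 = -/EG/- → run E
t=30: L0/L1/L2 = -/G/- → run G
t=31: L0/L1/L2 = -/G/- → run G
t=32: (idle)
t=33: (idle)
t=34: (idle)
t=35: (idle)
t=36: (idle)
t=37: (idle)
t=38: (idle)
t=39: (idle)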